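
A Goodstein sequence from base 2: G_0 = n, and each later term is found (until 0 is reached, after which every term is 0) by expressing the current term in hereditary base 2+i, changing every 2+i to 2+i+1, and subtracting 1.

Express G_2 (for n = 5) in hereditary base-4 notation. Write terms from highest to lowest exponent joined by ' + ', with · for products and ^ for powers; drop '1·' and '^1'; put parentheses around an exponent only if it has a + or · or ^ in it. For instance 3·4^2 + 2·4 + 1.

i=0: 5 = 2^2 + 1 (b=2); 2→3: 3^3 + 1 = 28; 28−1 = 27
i=1: 27 = 3^3 (b=3); 3→4: 4^4 = 256; 256−1 = 255

3·4^3 + 3·4^2 + 3·4 + 3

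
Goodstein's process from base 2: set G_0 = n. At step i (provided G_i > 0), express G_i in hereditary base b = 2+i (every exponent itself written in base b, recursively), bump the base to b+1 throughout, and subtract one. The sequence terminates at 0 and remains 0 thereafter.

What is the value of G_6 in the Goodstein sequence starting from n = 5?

1751

G_0=5  [base 2] 2^2 + 1  →[2↦3]→  3^3 + 1 = 28  −1 ⇒ G_1=27
G_1=27  [base 3] 3^3  →[3↦4]→  4^4 = 256  −1 ⇒ G_2=255
G_2=255  [base 4] 3·4^3 + 3·4^2 + 3·4 + 3  →[4↦5]→  3·5^3 + 3·5^2 + 3·5 + 3 = 468  −1 ⇒ G_3=467
G_3=467  [base 5] 3·5^3 + 3·5^2 + 3·5 + 2  →[5↦6]→  3·6^3 + 3·6^2 + 3·6 + 2 = 776  −1 ⇒ G_4=775
G_4=775  [base 6] 3·6^3 + 3·6^2 + 3·6 + 1  →[6↦7]→  3·7^3 + 3·7^2 + 3·7 + 1 = 1198  −1 ⇒ G_5=1197
G_5=1197  [base 7] 3·7^3 + 3·7^2 + 3·7  →[7↦8]→  3·8^3 + 3·8^2 + 3·8 = 1752  −1 ⇒ G_6=1751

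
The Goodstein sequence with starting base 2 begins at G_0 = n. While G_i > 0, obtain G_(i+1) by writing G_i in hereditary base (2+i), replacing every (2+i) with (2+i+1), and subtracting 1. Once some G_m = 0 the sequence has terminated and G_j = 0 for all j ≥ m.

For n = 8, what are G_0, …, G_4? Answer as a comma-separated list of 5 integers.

i=0: 8 = 2^(2 + 1) (b=2); 2→3: 3^(3 + 1) = 81; 81−1 = 80
i=1: 80 = 2·3^3 + 2·3^2 + 2·3 + 2 (b=3); 3→4: 2·4^4 + 2·4^2 + 2·4 + 2 = 554; 554−1 = 553
i=2: 553 = 2·4^4 + 2·4^2 + 2·4 + 1 (b=4); 4→5: 2·5^5 + 2·5^2 + 2·5 + 1 = 6311; 6311−1 = 6310
i=3: 6310 = 2·5^5 + 2·5^2 + 2·5 (b=5); 5→6: 2·6^6 + 2·6^2 + 2·6 = 93396; 93396−1 = 93395

8, 80, 553, 6310, 93395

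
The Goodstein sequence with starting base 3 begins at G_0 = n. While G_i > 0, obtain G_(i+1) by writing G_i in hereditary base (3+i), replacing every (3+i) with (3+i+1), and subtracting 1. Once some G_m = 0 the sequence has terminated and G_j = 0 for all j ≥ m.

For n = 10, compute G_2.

base 3: 10 = 3^2 + 1; at 4: 4^2 + 1 = 17; next = 16
base 4: 16 = 4^2; at 5: 5^2 = 25; next = 24

24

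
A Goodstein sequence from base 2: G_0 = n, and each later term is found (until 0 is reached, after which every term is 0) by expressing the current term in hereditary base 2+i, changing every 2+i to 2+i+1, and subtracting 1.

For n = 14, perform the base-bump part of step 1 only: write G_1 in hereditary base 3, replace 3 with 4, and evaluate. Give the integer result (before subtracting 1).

1282

step 0: 14 = 2^(2 + 1) + 2^2 + 2; sub 3 for 2: 3^(3 + 1) + 3^3 + 3; = 111; G_1 = 111−1 = 110
step 1: 110 = 3^(3 + 1) + 3^3 + 2; sub 4 for 3: 4^(4 + 1) + 4^4 + 2; = 1282; G_2 = 1282−1 = 1281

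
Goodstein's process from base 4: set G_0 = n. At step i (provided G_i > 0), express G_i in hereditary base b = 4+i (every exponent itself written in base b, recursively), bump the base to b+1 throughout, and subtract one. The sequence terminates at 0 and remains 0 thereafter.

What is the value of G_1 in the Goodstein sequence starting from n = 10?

11

(0) 10|_4 = 2·4 + 2 ↦ 2·5 + 2|_5 = 12 ⇒ 11
(1) 11|_5 = 2·5 + 1 ↦ 2·6 + 1|_6 = 13 ⇒ 12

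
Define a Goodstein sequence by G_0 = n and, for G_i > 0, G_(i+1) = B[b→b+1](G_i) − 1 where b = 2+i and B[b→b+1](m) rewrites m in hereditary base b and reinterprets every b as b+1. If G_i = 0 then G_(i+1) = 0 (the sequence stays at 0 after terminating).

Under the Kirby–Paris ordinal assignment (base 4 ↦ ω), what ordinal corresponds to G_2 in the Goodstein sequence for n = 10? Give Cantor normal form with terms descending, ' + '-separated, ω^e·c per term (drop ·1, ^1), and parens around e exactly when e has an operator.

ω^(ω + 1) + 1

10 —HB2→ 2^(2 + 1) + 2 —bump→ 3^(3 + 1) + 3 = 84 —(−1)→ 83
83 —HB3→ 3^(3 + 1) + 2 —bump→ 4^(4 + 1) + 2 = 1026 —(−1)→ 1025
1025 —HB4→ 4^(4 + 1) + 1 —bump→ 5^(5 + 1) + 1 = 15626 —(−1)→ 15625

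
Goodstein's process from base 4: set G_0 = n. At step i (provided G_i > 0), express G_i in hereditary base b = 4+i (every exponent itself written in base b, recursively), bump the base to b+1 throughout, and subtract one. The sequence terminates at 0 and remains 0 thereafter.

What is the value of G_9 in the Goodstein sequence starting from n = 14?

G_0=14  [base 4] 3·4 + 2  →[4↦5]→  3·5 + 2 = 17  −1 ⇒ G_1=16
G_1=16  [base 5] 3·5 + 1  →[5↦6]→  3·6 + 1 = 19  −1 ⇒ G_2=18
G_2=18  [base 6] 3·6  →[6↦7]→  3·7 = 21  −1 ⇒ G_3=20
G_3=20  [base 7] 2·7 + 6  →[7↦8]→  2·8 + 6 = 22  −1 ⇒ G_4=21
G_4=21  [base 8] 2·8 + 5  →[8↦9]→  2·9 + 5 = 23  −1 ⇒ G_5=22
G_5=22  [base 9] 2·9 + 4  →[9↦10]→  2·10 + 4 = 24  −1 ⇒ G_6=23
G_6=23  [base 10] 2·10 + 3  →[10↦11]→  2·11 + 3 = 25  −1 ⇒ G_7=24
G_7=24  [base 11] 2·11 + 2  →[11↦12]→  2·12 + 2 = 26  −1 ⇒ G_8=25
G_8=25  [base 12] 2·12 + 1  →[12↦13]→  2·13 + 1 = 27  −1 ⇒ G_9=26

26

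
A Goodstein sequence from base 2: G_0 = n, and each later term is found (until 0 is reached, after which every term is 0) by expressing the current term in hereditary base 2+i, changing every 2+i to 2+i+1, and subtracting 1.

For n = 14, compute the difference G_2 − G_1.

(0) 14|_2 = 2^(2 + 1) + 2^2 + 2 ↦ 3^(3 + 1) + 3^3 + 3|_3 = 111 ⇒ 110
(1) 110|_3 = 3^(3 + 1) + 3^3 + 2 ↦ 4^(4 + 1) + 4^4 + 2|_4 = 1282 ⇒ 1281

1171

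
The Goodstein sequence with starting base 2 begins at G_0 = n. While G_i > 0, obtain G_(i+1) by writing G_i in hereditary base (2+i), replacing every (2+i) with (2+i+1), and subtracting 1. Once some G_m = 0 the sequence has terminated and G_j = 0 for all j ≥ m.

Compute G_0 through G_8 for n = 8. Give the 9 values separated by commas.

8, 80, 553, 6310, 93395, 1647195, 33554571, 774841151, 20000000211

step 0: 8 = 2^(2 + 1); sub 3 for 2: 3^(3 + 1); = 81; G_1 = 81−1 = 80
step 1: 80 = 2·3^3 + 2·3^2 + 2·3 + 2; sub 4 for 3: 2·4^4 + 2·4^2 + 2·4 + 2; = 554; G_2 = 554−1 = 553
step 2: 553 = 2·4^4 + 2·4^2 + 2·4 + 1; sub 5 for 4: 2·5^5 + 2·5^2 + 2·5 + 1; = 6311; G_3 = 6311−1 = 6310
step 3: 6310 = 2·5^5 + 2·5^2 + 2·5; sub 6 for 5: 2·6^6 + 2·6^2 + 2·6; = 93396; G_4 = 93396−1 = 93395
step 4: 93395 = 2·6^6 + 2·6^2 + 6 + 5; sub 7 for 6: 2·7^7 + 2·7^2 + 7 + 5; = 1647196; G_5 = 1647196−1 = 1647195
step 5: 1647195 = 2·7^7 + 2·7^2 + 7 + 4; sub 8 for 7: 2·8^8 + 2·8^2 + 8 + 4; = 33554572; G_6 = 33554572−1 = 33554571
step 6: 33554571 = 2·8^8 + 2·8^2 + 8 + 3; sub 9 for 8: 2·9^9 + 2·9^2 + 9 + 3; = 774841152; G_7 = 774841152−1 = 774841151
step 7: 774841151 = 2·9^9 + 2·9^2 + 9 + 2; sub 10 for 9: 2·10^10 + 2·10^2 + 10 + 2; = 20000000212; G_8 = 20000000212−1 = 20000000211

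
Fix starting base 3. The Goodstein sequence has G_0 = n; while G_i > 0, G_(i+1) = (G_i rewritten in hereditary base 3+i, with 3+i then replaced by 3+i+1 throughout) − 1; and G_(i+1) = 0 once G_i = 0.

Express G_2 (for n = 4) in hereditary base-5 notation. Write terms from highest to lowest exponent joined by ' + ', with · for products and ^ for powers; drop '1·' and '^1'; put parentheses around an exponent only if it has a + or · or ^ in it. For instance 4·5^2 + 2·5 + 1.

step 0: 4 = 3 + 1; sub 4 for 3: 4 + 1; = 5; G_1 = 5−1 = 4
step 1: 4 = 4; sub 5 for 4: 5; = 5; G_2 = 5−1 = 4
step 2: 4 = 4; sub 6 for 5: 4; = 4; G_3 = 4−1 = 3

4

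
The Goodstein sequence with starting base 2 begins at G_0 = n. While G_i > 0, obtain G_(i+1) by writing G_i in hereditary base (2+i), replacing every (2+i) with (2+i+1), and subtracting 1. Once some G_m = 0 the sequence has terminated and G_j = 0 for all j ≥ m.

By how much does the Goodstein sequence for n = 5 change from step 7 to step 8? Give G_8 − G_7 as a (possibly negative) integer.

[0] 5 ≡ 2^2 + 1 (base 2). Lift 3: 28. −1: 27.
[1] 27 ≡ 3^3 (base 3). Lift 4: 256. −1: 255.
[2] 255 ≡ 3·4^3 + 3·4^2 + 3·4 + 3 (base 4). Lift 5: 468. −1: 467.
[3] 467 ≡ 3·5^3 + 3·5^2 + 3·5 + 2 (base 5). Lift 6: 776. −1: 775.
[4] 775 ≡ 3·6^3 + 3·6^2 + 3·6 + 1 (base 6). Lift 7: 1198. −1: 1197.
[5] 1197 ≡ 3·7^3 + 3·7^2 + 3·7 (base 7). Lift 8: 1752. −1: 1751.
[6] 1751 ≡ 3·8^3 + 3·8^2 + 2·8 + 7 (base 8). Lift 9: 2455. −1: 2454.
[7] 2454 ≡ 3·9^3 + 3·9^2 + 2·9 + 6 (base 9). Lift 10: 3326. −1: 3325.

871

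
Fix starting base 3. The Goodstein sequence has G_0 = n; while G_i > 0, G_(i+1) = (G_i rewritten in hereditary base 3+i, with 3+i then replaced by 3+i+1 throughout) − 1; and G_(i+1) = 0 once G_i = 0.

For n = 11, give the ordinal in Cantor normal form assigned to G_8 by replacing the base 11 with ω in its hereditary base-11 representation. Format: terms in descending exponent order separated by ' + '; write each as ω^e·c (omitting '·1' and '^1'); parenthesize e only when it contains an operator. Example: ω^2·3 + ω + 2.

(0) 11|_3 = 3^2 + 2 ↦ 4^2 + 2|_4 = 18 ⇒ 17
(1) 17|_4 = 4^2 + 1 ↦ 5^2 + 1|_5 = 26 ⇒ 25
(2) 25|_5 = 5^2 ↦ 6^2|_6 = 36 ⇒ 35
(3) 35|_6 = 5·6 + 5 ↦ 5·7 + 5|_7 = 40 ⇒ 39
(4) 39|_7 = 5·7 + 4 ↦ 5·8 + 4|_8 = 44 ⇒ 43
(5) 43|_8 = 5·8 + 3 ↦ 5·9 + 3|_9 = 48 ⇒ 47
(6) 47|_9 = 5·9 + 2 ↦ 5·10 + 2|_10 = 52 ⇒ 51
(7) 51|_10 = 5·10 + 1 ↦ 5·11 + 1|_11 = 56 ⇒ 55
(8) 55|_11 = 5·11 ↦ 5·12|_12 = 60 ⇒ 59

ω·5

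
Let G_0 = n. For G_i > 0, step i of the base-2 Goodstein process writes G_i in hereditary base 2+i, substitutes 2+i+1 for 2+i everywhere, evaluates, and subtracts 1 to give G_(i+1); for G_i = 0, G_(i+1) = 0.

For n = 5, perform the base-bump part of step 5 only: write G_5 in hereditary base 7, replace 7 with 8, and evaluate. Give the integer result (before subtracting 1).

(0) 5|_2 = 2^2 + 1 ↦ 3^3 + 1|_3 = 28 ⇒ 27
(1) 27|_3 = 3^3 ↦ 4^4|_4 = 256 ⇒ 255
(2) 255|_4 = 3·4^3 + 3·4^2 + 3·4 + 3 ↦ 3·5^3 + 3·5^2 + 3·5 + 3|_5 = 468 ⇒ 467
(3) 467|_5 = 3·5^3 + 3·5^2 + 3·5 + 2 ↦ 3·6^3 + 3·6^2 + 3·6 + 2|_6 = 776 ⇒ 775
(4) 775|_6 = 3·6^3 + 3·6^2 + 3·6 + 1 ↦ 3·7^3 + 3·7^2 + 3·7 + 1|_7 = 1198 ⇒ 1197

1752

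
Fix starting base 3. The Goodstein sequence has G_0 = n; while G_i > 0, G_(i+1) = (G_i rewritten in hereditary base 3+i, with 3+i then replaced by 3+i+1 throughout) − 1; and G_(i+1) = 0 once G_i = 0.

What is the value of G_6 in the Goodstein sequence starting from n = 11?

step 0: 11 = 3^2 + 2; sub 4 for 3: 4^2 + 2; = 18; G_1 = 18−1 = 17
step 1: 17 = 4^2 + 1; sub 5 for 4: 5^2 + 1; = 26; G_2 = 26−1 = 25
step 2: 25 = 5^2; sub 6 for 5: 6^2; = 36; G_3 = 36−1 = 35
step 3: 35 = 5·6 + 5; sub 7 for 6: 5·7 + 5; = 40; G_4 = 40−1 = 39
step 4: 39 = 5·7 + 4; sub 8 for 7: 5·8 + 4; = 44; G_5 = 44−1 = 43
step 5: 43 = 5·8 + 3; sub 9 for 8: 5·9 + 3; = 48; G_6 = 48−1 = 47

47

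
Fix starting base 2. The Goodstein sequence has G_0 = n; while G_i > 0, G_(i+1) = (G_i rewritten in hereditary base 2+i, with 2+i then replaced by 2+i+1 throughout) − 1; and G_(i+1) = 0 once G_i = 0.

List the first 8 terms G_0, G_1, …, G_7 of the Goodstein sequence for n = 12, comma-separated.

G_0 = 12. HB_2(12) = 2^(2 + 1) + 2^2. Bump = 108. G_1 = 107.
G_1 = 107. HB_3(107) = 3^(3 + 1) + 2·3^2 + 2·3 + 2. Bump = 1066. G_2 = 1065.
G_2 = 1065. HB_4(1065) = 4^(4 + 1) + 2·4^2 + 2·4 + 1. Bump = 15686. G_3 = 15685.
G_3 = 15685. HB_5(15685) = 5^(5 + 1) + 2·5^2 + 2·5. Bump = 280020. G_4 = 280019.
G_4 = 280019. HB_6(280019) = 6^(6 + 1) + 2·6^2 + 6 + 5. Bump = 5764911. G_5 = 5764910.
G_5 = 5764910. HB_7(5764910) = 7^(7 + 1) + 2·7^2 + 7 + 4. Bump = 134217868. G_6 = 134217867.
G_6 = 134217867. HB_8(134217867) = 8^(8 + 1) + 2·8^2 + 8 + 3. Bump = 3486784575. G_7 = 3486784574.

12, 107, 1065, 15685, 280019, 5764910, 134217867, 3486784574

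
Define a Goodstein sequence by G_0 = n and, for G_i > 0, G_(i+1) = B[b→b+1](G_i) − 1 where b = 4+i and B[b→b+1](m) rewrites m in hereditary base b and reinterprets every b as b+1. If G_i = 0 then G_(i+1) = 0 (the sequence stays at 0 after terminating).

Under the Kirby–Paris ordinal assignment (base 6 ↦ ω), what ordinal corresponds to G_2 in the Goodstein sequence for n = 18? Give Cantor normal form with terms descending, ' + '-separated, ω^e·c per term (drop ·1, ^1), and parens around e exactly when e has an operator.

G_0=18  [base 4] 4^2 + 2  →[4↦5]→  5^2 + 2 = 27  −1 ⇒ G_1=26
G_1=26  [base 5] 5^2 + 1  →[5↦6]→  6^2 + 1 = 37  −1 ⇒ G_2=36
G_2=36  [base 6] 6^2  →[6↦7]→  7^2 = 49  −1 ⇒ G_3=48

ω^2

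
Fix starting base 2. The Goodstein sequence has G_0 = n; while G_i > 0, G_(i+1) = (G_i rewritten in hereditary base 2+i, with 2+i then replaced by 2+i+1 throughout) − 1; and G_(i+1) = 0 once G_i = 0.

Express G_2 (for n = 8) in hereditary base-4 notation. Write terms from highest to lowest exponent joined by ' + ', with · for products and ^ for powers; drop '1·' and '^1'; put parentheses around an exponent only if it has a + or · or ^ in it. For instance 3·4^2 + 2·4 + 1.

8 —HB2→ 2^(2 + 1) —bump→ 3^(3 + 1) = 81 —(−1)→ 80
80 —HB3→ 2·3^3 + 2·3^2 + 2·3 + 2 —bump→ 2·4^4 + 2·4^2 + 2·4 + 2 = 554 —(−1)→ 553
553 —HB4→ 2·4^4 + 2·4^2 + 2·4 + 1 —bump→ 2·5^5 + 2·5^2 + 2·5 + 1 = 6311 —(−1)→ 6310

2·4^4 + 2·4^2 + 2·4 + 1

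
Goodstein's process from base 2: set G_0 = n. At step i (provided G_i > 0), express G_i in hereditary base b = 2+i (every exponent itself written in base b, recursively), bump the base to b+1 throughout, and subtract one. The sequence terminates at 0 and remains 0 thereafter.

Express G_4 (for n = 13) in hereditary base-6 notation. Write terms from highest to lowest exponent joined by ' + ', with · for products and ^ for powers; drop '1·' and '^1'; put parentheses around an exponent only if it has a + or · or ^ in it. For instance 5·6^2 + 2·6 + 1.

(0) 13|_2 = 2^(2 + 1) + 2^2 + 1 ↦ 3^(3 + 1) + 3^3 + 1|_3 = 109 ⇒ 108
(1) 108|_3 = 3^(3 + 1) + 3^3 ↦ 4^(4 + 1) + 4^4|_4 = 1280 ⇒ 1279
(2) 1279|_4 = 4^(4 + 1) + 3·4^3 + 3·4^2 + 3·4 + 3 ↦ 5^(5 + 1) + 3·5^3 + 3·5^2 + 3·5 + 3|_5 = 16093 ⇒ 16092
(3) 16092|_5 = 5^(5 + 1) + 3·5^3 + 3·5^2 + 3·5 + 2 ↦ 6^(6 + 1) + 3·6^3 + 3·6^2 + 3·6 + 2|_6 = 280712 ⇒ 280711

6^(6 + 1) + 3·6^3 + 3·6^2 + 3·6 + 1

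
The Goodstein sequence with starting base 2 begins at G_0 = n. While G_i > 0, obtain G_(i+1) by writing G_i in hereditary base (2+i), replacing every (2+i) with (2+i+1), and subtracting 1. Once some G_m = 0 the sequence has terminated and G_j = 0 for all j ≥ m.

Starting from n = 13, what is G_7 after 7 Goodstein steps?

(0) 13|_2 = 2^(2 + 1) + 2^2 + 1 ↦ 3^(3 + 1) + 3^3 + 1|_3 = 109 ⇒ 108
(1) 108|_3 = 3^(3 + 1) + 3^3 ↦ 4^(4 + 1) + 4^4|_4 = 1280 ⇒ 1279
(2) 1279|_4 = 4^(4 + 1) + 3·4^3 + 3·4^2 + 3·4 + 3 ↦ 5^(5 + 1) + 3·5^3 + 3·5^2 + 3·5 + 3|_5 = 16093 ⇒ 16092
(3) 16092|_5 = 5^(5 + 1) + 3·5^3 + 3·5^2 + 3·5 + 2 ↦ 6^(6 + 1) + 3·6^3 + 3·6^2 + 3·6 + 2|_6 = 280712 ⇒ 280711
(4) 280711|_6 = 6^(6 + 1) + 3·6^3 + 3·6^2 + 3·6 + 1 ↦ 7^(7 + 1) + 3·7^3 + 3·7^2 + 3·7 + 1|_7 = 5765999 ⇒ 5765998
(5) 5765998|_7 = 7^(7 + 1) + 3·7^3 + 3·7^2 + 3·7 ↦ 8^(8 + 1) + 3·8^3 + 3·8^2 + 3·8|_8 = 134219480 ⇒ 134219479
(6) 134219479|_8 = 8^(8 + 1) + 3·8^3 + 3·8^2 + 2·8 + 7 ↦ 9^(9 + 1) + 3·9^3 + 3·9^2 + 2·9 + 7|_9 = 3486786856 ⇒ 3486786855

3486786855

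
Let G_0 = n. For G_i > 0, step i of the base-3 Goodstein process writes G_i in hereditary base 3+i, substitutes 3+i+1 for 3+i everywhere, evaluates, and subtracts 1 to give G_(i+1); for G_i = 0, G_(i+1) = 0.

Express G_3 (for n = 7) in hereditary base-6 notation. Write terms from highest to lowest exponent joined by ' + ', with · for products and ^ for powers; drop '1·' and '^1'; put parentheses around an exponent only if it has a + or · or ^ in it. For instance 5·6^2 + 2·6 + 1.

6 + 3

G_0=7  [base 3] 2·3 + 1  →[3↦4]→  2·4 + 1 = 9  −1 ⇒ G_1=8
G_1=8  [base 4] 2·4  →[4↦5]→  2·5 = 10  −1 ⇒ G_2=9
G_2=9  [base 5] 5 + 4  →[5↦6]→  6 + 4 = 10  −1 ⇒ G_3=9
G_3=9  [base 6] 6 + 3  →[6↦7]→  7 + 3 = 10  −1 ⇒ G_4=9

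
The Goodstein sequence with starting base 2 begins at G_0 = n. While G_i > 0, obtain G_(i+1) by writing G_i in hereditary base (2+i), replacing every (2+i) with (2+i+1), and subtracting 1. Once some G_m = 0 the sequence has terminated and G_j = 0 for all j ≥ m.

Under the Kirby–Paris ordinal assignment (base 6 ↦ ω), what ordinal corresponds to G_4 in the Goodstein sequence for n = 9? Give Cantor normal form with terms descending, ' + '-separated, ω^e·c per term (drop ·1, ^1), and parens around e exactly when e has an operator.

G_0=9  [base 2] 2^(2 + 1) + 1  →[2↦3]→  3^(3 + 1) + 1 = 82  −1 ⇒ G_1=81
G_1=81  [base 3] 3^(3 + 1)  →[3↦4]→  4^(4 + 1) = 1024  −1 ⇒ G_2=1023
G_2=1023  [base 4] 3·4^4 + 3·4^3 + 3·4^2 + 3·4 + 3  →[4↦5]→  3·5^5 + 3·5^3 + 3·5^2 + 3·5 + 3 = 9843  −1 ⇒ G_3=9842
G_3=9842  [base 5] 3·5^5 + 3·5^3 + 3·5^2 + 3·5 + 2  →[5↦6]→  3·6^6 + 3·6^3 + 3·6^2 + 3·6 + 2 = 140744  −1 ⇒ G_4=140743
G_4=140743  [base 6] 3·6^6 + 3·6^3 + 3·6^2 + 3·6 + 1  →[6↦7]→  3·7^7 + 3·7^3 + 3·7^2 + 3·7 + 1 = 2471827  −1 ⇒ G_5=2471826

ω^ω·3 + ω^3·3 + ω^2·3 + ω·3 + 1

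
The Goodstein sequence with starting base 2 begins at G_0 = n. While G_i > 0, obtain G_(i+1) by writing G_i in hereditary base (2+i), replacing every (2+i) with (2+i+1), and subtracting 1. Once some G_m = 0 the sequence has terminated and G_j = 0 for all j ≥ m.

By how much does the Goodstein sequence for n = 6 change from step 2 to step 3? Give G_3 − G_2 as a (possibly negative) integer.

[0] 6 ≡ 2^2 + 2 (base 2). Lift 3: 30. −1: 29.
[1] 29 ≡ 3^3 + 2 (base 3). Lift 4: 258. −1: 257.
[2] 257 ≡ 4^4 + 1 (base 4). Lift 5: 3126. −1: 3125.

2868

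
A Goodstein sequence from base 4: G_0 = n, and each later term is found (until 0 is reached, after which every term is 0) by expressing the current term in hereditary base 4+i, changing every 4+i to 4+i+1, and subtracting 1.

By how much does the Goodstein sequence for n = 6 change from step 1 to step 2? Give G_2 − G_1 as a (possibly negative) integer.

0

G_0 = 6. HB_4(6) = 4 + 2. Bump = 7. G_1 = 6.
G_1 = 6. HB_5(6) = 5 + 1. Bump = 7. G_2 = 6.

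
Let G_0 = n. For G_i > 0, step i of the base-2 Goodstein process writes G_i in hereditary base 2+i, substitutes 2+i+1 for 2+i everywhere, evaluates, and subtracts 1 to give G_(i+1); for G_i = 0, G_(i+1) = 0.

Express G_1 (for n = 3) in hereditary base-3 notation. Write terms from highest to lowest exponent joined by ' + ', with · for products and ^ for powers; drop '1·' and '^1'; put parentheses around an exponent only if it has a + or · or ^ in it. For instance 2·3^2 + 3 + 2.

base 2: 3 = 2 + 1; at 3: 3 + 1 = 4; next = 3
base 3: 3 = 3; at 4: 4 = 4; next = 3

3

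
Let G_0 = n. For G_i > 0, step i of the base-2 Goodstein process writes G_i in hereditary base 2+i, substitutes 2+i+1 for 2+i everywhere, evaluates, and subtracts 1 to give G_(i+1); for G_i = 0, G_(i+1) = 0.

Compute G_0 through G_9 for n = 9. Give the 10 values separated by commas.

9, 81, 1023, 9842, 140743, 2471826, 50333399, 1162263921, 30000003325, 855935016215

i=0: 9 = 2^(2 + 1) + 1 (b=2); 2→3: 3^(3 + 1) + 1 = 82; 82−1 = 81
i=1: 81 = 3^(3 + 1) (b=3); 3→4: 4^(4 + 1) = 1024; 1024−1 = 1023
i=2: 1023 = 3·4^4 + 3·4^3 + 3·4^2 + 3·4 + 3 (b=4); 4→5: 3·5^5 + 3·5^3 + 3·5^2 + 3·5 + 3 = 9843; 9843−1 = 9842
i=3: 9842 = 3·5^5 + 3·5^3 + 3·5^2 + 3·5 + 2 (b=5); 5→6: 3·6^6 + 3·6^3 + 3·6^2 + 3·6 + 2 = 140744; 140744−1 = 140743
i=4: 140743 = 3·6^6 + 3·6^3 + 3·6^2 + 3·6 + 1 (b=6); 6→7: 3·7^7 + 3·7^3 + 3·7^2 + 3·7 + 1 = 2471827; 2471827−1 = 2471826
i=5: 2471826 = 3·7^7 + 3·7^3 + 3·7^2 + 3·7 (b=7); 7→8: 3·8^8 + 3·8^3 + 3·8^2 + 3·8 = 50333400; 50333400−1 = 50333399
i=6: 50333399 = 3·8^8 + 3·8^3 + 3·8^2 + 2·8 + 7 (b=8); 8→9: 3·9^9 + 3·9^3 + 3·9^2 + 2·9 + 7 = 1162263922; 1162263922−1 = 1162263921
i=7: 1162263921 = 3·9^9 + 3·9^3 + 3·9^2 + 2·9 + 6 (b=9); 9→10: 3·10^10 + 3·10^3 + 3·10^2 + 2·10 + 6 = 30000003326; 30000003326−1 = 30000003325
i=8: 30000003325 = 3·10^10 + 3·10^3 + 3·10^2 + 2·10 + 5 (b=10); 10→11: 3·11^11 + 3·11^3 + 3·11^2 + 2·11 + 5 = 855935016216; 855935016216−1 = 855935016215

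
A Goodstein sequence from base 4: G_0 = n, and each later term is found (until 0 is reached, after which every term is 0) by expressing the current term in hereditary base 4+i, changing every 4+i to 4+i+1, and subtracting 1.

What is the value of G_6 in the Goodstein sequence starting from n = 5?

1

base 4: 5 = 4 + 1; at 5: 5 + 1 = 6; next = 5
base 5: 5 = 5; at 6: 6 = 6; next = 5
base 6: 5 = 5; at 7: 5 = 5; next = 4
base 7: 4 = 4; at 8: 4 = 4; next = 3
base 8: 3 = 3; at 9: 3 = 3; next = 2
base 9: 2 = 2; at 10: 2 = 2; next = 1
base 10: 1 = 1; at 11: 1 = 1; next = 0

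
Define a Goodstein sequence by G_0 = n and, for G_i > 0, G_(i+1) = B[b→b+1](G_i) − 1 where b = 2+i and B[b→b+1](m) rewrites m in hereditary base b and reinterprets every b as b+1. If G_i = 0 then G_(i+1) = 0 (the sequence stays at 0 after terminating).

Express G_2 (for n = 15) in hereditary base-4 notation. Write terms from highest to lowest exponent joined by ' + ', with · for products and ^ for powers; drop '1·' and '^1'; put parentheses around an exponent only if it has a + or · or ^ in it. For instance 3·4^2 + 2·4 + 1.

4^(4 + 1) + 4^4 + 3

G_0 = 15. HB_2(15) = 2^(2 + 1) + 2^2 + 2 + 1. Bump = 112. G_1 = 111.
G_1 = 111. HB_3(111) = 3^(3 + 1) + 3^3 + 3. Bump = 1284. G_2 = 1283.
G_2 = 1283. HB_4(1283) = 4^(4 + 1) + 4^4 + 3. Bump = 18753. G_3 = 18752.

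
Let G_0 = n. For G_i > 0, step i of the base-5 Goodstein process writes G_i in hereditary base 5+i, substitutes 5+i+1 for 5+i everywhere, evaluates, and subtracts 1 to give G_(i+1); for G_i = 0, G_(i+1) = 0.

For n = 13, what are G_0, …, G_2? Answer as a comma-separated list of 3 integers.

13, 14, 15

(0) 13|_5 = 2·5 + 3 ↦ 2·6 + 3|_6 = 15 ⇒ 14
(1) 14|_6 = 2·6 + 2 ↦ 2·7 + 2|_7 = 16 ⇒ 15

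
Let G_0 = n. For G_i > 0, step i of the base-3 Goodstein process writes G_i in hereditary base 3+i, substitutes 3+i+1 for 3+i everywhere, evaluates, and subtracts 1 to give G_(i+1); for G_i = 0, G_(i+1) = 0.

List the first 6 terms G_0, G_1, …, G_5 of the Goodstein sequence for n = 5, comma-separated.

5 —HB3→ 3 + 2 —bump→ 4 + 2 = 6 —(−1)→ 5
5 —HB4→ 4 + 1 —bump→ 5 + 1 = 6 —(−1)→ 5
5 —HB5→ 5 —bump→ 6 = 6 —(−1)→ 5
5 —HB6→ 5 —bump→ 5 = 5 —(−1)→ 4
4 —HB7→ 4 —bump→ 4 = 4 —(−1)→ 3

5, 5, 5, 5, 4, 3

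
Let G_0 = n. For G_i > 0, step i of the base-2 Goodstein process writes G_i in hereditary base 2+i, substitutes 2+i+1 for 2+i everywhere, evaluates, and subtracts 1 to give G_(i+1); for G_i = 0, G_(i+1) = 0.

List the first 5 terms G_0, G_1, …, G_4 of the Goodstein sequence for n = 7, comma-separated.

7, 30, 259, 3127, 46657

step 0: 7 = 2^2 + 2 + 1; sub 3 for 2: 3^3 + 3 + 1; = 31; G_1 = 31−1 = 30
step 1: 30 = 3^3 + 3; sub 4 for 3: 4^4 + 4; = 260; G_2 = 260−1 = 259
step 2: 259 = 4^4 + 3; sub 5 for 4: 5^5 + 3; = 3128; G_3 = 3128−1 = 3127
step 3: 3127 = 5^5 + 2; sub 6 for 5: 6^6 + 2; = 46658; G_4 = 46658−1 = 46657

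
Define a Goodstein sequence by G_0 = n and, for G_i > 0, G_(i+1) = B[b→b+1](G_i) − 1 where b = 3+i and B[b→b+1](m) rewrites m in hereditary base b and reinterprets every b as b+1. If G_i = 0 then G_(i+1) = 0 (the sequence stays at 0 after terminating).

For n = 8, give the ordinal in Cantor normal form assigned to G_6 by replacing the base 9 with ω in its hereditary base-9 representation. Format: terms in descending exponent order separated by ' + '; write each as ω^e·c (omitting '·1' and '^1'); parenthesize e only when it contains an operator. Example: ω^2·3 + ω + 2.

G_0 = 8. HB_3(8) = 2·3 + 2. Bump = 10. G_1 = 9.
G_1 = 9. HB_4(9) = 2·4 + 1. Bump = 11. G_2 = 10.
G_2 = 10. HB_5(10) = 2·5. Bump = 12. G_3 = 11.
G_3 = 11. HB_6(11) = 6 + 5. Bump = 12. G_4 = 11.
G_4 = 11. HB_7(11) = 7 + 4. Bump = 12. G_5 = 11.
G_5 = 11. HB_8(11) = 8 + 3. Bump = 12. G_6 = 11.

ω + 2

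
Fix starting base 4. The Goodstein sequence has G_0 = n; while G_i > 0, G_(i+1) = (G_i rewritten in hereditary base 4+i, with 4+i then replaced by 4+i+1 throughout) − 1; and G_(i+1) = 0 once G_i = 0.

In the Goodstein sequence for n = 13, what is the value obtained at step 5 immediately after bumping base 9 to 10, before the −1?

22

step 0: 13 = 3·4 + 1; sub 5 for 4: 3·5 + 1; = 16; G_1 = 16−1 = 15
step 1: 15 = 3·5; sub 6 for 5: 3·6; = 18; G_2 = 18−1 = 17
step 2: 17 = 2·6 + 5; sub 7 for 6: 2·7 + 5; = 19; G_3 = 19−1 = 18
step 3: 18 = 2·7 + 4; sub 8 for 7: 2·8 + 4; = 20; G_4 = 20−1 = 19
step 4: 19 = 2·8 + 3; sub 9 for 8: 2·9 + 3; = 21; G_5 = 21−1 = 20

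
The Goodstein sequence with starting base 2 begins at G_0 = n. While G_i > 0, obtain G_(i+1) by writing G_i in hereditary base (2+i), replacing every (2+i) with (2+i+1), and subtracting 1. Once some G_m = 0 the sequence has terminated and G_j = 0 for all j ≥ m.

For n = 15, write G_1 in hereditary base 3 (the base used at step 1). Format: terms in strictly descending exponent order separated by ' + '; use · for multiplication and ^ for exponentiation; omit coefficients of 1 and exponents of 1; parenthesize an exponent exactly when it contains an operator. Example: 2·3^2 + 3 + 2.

step 0: 15 = 2^(2 + 1) + 2^2 + 2 + 1; sub 3 for 2: 3^(3 + 1) + 3^3 + 3 + 1; = 112; G_1 = 112−1 = 111
step 1: 111 = 3^(3 + 1) + 3^3 + 3; sub 4 for 3: 4^(4 + 1) + 4^4 + 4; = 1284; G_2 = 1284−1 = 1283

3^(3 + 1) + 3^3 + 3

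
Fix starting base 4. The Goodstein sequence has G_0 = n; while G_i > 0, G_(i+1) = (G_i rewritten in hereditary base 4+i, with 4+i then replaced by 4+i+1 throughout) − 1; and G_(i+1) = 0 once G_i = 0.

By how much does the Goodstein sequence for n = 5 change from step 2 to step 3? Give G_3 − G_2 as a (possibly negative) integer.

-1

(0) 5|_4 = 4 + 1 ↦ 5 + 1|_5 = 6 ⇒ 5
(1) 5|_5 = 5 ↦ 6|_6 = 6 ⇒ 5
(2) 5|_6 = 5 ↦ 5|_7 = 5 ⇒ 4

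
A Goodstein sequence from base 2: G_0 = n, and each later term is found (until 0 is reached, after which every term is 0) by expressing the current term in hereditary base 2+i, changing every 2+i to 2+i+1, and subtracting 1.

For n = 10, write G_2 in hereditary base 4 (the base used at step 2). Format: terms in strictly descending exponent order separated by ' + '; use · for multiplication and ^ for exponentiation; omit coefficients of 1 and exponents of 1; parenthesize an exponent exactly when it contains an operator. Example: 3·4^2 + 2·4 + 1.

base 2: 10 = 2^(2 + 1) + 2; at 3: 3^(3 + 1) + 3 = 84; next = 83
base 3: 83 = 3^(3 + 1) + 2; at 4: 4^(4 + 1) + 2 = 1026; next = 1025
base 4: 1025 = 4^(4 + 1) + 1; at 5: 5^(5 + 1) + 1 = 15626; next = 15625

4^(4 + 1) + 1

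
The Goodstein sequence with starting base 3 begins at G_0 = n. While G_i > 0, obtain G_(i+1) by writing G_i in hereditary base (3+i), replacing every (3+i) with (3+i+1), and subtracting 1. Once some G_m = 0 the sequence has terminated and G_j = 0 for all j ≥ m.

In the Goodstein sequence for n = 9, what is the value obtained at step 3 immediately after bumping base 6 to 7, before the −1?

9 —HB3→ 3^2 —bump→ 4^2 = 16 —(−1)→ 15
15 —HB4→ 3·4 + 3 —bump→ 3·5 + 3 = 18 —(−1)→ 17
17 —HB5→ 3·5 + 2 —bump→ 3·6 + 2 = 20 —(−1)→ 19
19 —HB6→ 3·6 + 1 —bump→ 3·7 + 1 = 22 —(−1)→ 21

22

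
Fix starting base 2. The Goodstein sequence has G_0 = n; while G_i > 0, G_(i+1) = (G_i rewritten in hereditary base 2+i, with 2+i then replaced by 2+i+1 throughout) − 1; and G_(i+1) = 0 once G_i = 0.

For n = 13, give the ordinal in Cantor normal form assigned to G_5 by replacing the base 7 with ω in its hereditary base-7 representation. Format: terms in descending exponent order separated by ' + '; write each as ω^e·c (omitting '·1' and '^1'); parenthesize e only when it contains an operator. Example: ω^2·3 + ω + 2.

(0) 13|_2 = 2^(2 + 1) + 2^2 + 1 ↦ 3^(3 + 1) + 3^3 + 1|_3 = 109 ⇒ 108
(1) 108|_3 = 3^(3 + 1) + 3^3 ↦ 4^(4 + 1) + 4^4|_4 = 1280 ⇒ 1279
(2) 1279|_4 = 4^(4 + 1) + 3·4^3 + 3·4^2 + 3·4 + 3 ↦ 5^(5 + 1) + 3·5^3 + 3·5^2 + 3·5 + 3|_5 = 16093 ⇒ 16092
(3) 16092|_5 = 5^(5 + 1) + 3·5^3 + 3·5^2 + 3·5 + 2 ↦ 6^(6 + 1) + 3·6^3 + 3·6^2 + 3·6 + 2|_6 = 280712 ⇒ 280711
(4) 280711|_6 = 6^(6 + 1) + 3·6^3 + 3·6^2 + 3·6 + 1 ↦ 7^(7 + 1) + 3·7^3 + 3·7^2 + 3·7 + 1|_7 = 5765999 ⇒ 5765998

ω^(ω + 1) + ω^3·3 + ω^2·3 + ω·3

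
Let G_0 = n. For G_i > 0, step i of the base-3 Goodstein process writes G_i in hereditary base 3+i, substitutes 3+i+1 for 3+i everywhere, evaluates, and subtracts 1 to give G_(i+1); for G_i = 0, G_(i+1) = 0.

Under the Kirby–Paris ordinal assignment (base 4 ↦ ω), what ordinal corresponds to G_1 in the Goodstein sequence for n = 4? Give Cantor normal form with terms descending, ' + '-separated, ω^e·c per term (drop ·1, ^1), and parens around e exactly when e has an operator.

[0] 4 ≡ 3 + 1 (base 3). Lift 4: 5. −1: 4.
[1] 4 ≡ 4 (base 4). Lift 5: 5. −1: 4.

ω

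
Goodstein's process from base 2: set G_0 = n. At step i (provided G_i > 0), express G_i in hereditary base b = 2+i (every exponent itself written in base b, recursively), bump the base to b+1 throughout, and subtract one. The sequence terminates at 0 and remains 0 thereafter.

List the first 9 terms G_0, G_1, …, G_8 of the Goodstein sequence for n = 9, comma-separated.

9, 81, 1023, 9842, 140743, 2471826, 50333399, 1162263921, 30000003325

(0) 9|_2 = 2^(2 + 1) + 1 ↦ 3^(3 + 1) + 1|_3 = 82 ⇒ 81
(1) 81|_3 = 3^(3 + 1) ↦ 4^(4 + 1)|_4 = 1024 ⇒ 1023
(2) 1023|_4 = 3·4^4 + 3·4^3 + 3·4^2 + 3·4 + 3 ↦ 3·5^5 + 3·5^3 + 3·5^2 + 3·5 + 3|_5 = 9843 ⇒ 9842
(3) 9842|_5 = 3·5^5 + 3·5^3 + 3·5^2 + 3·5 + 2 ↦ 3·6^6 + 3·6^3 + 3·6^2 + 3·6 + 2|_6 = 140744 ⇒ 140743
(4) 140743|_6 = 3·6^6 + 3·6^3 + 3·6^2 + 3·6 + 1 ↦ 3·7^7 + 3·7^3 + 3·7^2 + 3·7 + 1|_7 = 2471827 ⇒ 2471826
(5) 2471826|_7 = 3·7^7 + 3·7^3 + 3·7^2 + 3·7 ↦ 3·8^8 + 3·8^3 + 3·8^2 + 3·8|_8 = 50333400 ⇒ 50333399
(6) 50333399|_8 = 3·8^8 + 3·8^3 + 3·8^2 + 2·8 + 7 ↦ 3·9^9 + 3·9^3 + 3·9^2 + 2·9 + 7|_9 = 1162263922 ⇒ 1162263921
(7) 1162263921|_9 = 3·9^9 + 3·9^3 + 3·9^2 + 2·9 + 6 ↦ 3·10^10 + 3·10^3 + 3·10^2 + 2·10 + 6|_10 = 30000003326 ⇒ 30000003325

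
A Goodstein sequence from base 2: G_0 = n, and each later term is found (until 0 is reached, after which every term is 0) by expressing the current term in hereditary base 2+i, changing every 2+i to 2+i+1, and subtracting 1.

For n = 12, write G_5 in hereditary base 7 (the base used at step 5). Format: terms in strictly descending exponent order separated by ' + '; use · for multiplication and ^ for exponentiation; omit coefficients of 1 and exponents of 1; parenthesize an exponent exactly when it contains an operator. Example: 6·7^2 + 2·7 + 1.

i=0: 12 = 2^(2 + 1) + 2^2 (b=2); 2→3: 3^(3 + 1) + 3^3 = 108; 108−1 = 107
i=1: 107 = 3^(3 + 1) + 2·3^2 + 2·3 + 2 (b=3); 3→4: 4^(4 + 1) + 2·4^2 + 2·4 + 2 = 1066; 1066−1 = 1065
i=2: 1065 = 4^(4 + 1) + 2·4^2 + 2·4 + 1 (b=4); 4→5: 5^(5 + 1) + 2·5^2 + 2·5 + 1 = 15686; 15686−1 = 15685
i=3: 15685 = 5^(5 + 1) + 2·5^2 + 2·5 (b=5); 5→6: 6^(6 + 1) + 2·6^2 + 2·6 = 280020; 280020−1 = 280019
i=4: 280019 = 6^(6 + 1) + 2·6^2 + 6 + 5 (b=6); 6→7: 7^(7 + 1) + 2·7^2 + 7 + 5 = 5764911; 5764911−1 = 5764910
i=5: 5764910 = 7^(7 + 1) + 2·7^2 + 7 + 4 (b=7); 7→8: 8^(8 + 1) + 2·8^2 + 8 + 4 = 134217868; 134217868−1 = 134217867

7^(7 + 1) + 2·7^2 + 7 + 4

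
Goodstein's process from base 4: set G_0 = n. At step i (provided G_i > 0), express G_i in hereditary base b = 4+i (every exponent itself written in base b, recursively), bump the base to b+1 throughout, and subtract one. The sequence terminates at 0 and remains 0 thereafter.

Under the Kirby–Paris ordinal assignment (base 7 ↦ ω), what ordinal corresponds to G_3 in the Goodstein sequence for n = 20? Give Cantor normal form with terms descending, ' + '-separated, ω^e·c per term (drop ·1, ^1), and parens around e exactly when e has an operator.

ω^2 + 2

G_0 = 20. HB_4(20) = 4^2 + 4. Bump = 30. G_1 = 29.
G_1 = 29. HB_5(29) = 5^2 + 4. Bump = 40. G_2 = 39.
G_2 = 39. HB_6(39) = 6^2 + 3. Bump = 52. G_3 = 51.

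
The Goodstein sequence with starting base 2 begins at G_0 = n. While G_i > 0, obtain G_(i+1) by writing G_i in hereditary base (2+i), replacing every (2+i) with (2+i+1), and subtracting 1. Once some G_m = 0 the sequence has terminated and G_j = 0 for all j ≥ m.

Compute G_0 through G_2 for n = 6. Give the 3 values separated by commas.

6, 29, 257

[0] 6 ≡ 2^2 + 2 (base 2). Lift 3: 30. −1: 29.
[1] 29 ≡ 3^3 + 2 (base 3). Lift 4: 258. −1: 257.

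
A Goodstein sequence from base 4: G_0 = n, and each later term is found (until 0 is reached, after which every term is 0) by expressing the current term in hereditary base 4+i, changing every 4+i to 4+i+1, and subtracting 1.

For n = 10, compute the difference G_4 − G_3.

step 0: 10 = 2·4 + 2; sub 5 for 4: 2·5 + 2; = 12; G_1 = 12−1 = 11
step 1: 11 = 2·5 + 1; sub 6 for 5: 2·6 + 1; = 13; G_2 = 13−1 = 12
step 2: 12 = 2·6; sub 7 for 6: 2·7; = 14; G_3 = 14−1 = 13
step 3: 13 = 7 + 6; sub 8 for 7: 8 + 6; = 14; G_4 = 14−1 = 13

0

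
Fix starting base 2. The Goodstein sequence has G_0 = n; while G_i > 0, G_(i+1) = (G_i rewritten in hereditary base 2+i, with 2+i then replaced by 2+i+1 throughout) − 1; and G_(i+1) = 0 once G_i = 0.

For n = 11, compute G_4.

11 —HB2→ 2^(2 + 1) + 2 + 1 —bump→ 3^(3 + 1) + 3 + 1 = 85 —(−1)→ 84
84 —HB3→ 3^(3 + 1) + 3 —bump→ 4^(4 + 1) + 4 = 1028 —(−1)→ 1027
1027 —HB4→ 4^(4 + 1) + 3 —bump→ 5^(5 + 1) + 3 = 15628 —(−1)→ 15627
15627 —HB5→ 5^(5 + 1) + 2 —bump→ 6^(6 + 1) + 2 = 279938 —(−1)→ 279937
279937 —HB6→ 6^(6 + 1) + 1 —bump→ 7^(7 + 1) + 1 = 5764802 —(−1)→ 5764801

279937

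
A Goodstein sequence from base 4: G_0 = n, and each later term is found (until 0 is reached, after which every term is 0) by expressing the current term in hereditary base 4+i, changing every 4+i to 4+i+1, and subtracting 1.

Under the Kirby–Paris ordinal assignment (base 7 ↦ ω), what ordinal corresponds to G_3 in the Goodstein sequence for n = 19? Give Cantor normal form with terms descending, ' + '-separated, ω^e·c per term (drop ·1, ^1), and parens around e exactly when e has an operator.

ω^2

(0) 19|_4 = 4^2 + 3 ↦ 5^2 + 3|_5 = 28 ⇒ 27
(1) 27|_5 = 5^2 + 2 ↦ 6^2 + 2|_6 = 38 ⇒ 37
(2) 37|_6 = 6^2 + 1 ↦ 7^2 + 1|_7 = 50 ⇒ 49
(3) 49|_7 = 7^2 ↦ 8^2|_8 = 64 ⇒ 63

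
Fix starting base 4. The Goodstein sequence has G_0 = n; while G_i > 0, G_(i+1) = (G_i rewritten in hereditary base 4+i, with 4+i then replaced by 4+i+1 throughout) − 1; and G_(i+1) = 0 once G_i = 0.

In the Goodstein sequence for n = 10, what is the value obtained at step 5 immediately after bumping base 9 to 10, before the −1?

14

step 0: 10 = 2·4 + 2; sub 5 for 4: 2·5 + 2; = 12; G_1 = 12−1 = 11
step 1: 11 = 2·5 + 1; sub 6 for 5: 2·6 + 1; = 13; G_2 = 13−1 = 12
step 2: 12 = 2·6; sub 7 for 6: 2·7; = 14; G_3 = 14−1 = 13
step 3: 13 = 7 + 6; sub 8 for 7: 8 + 6; = 14; G_4 = 14−1 = 13
step 4: 13 = 8 + 5; sub 9 for 8: 9 + 5; = 14; G_5 = 14−1 = 13
step 5: 13 = 9 + 4; sub 10 for 9: 10 + 4; = 14; G_6 = 14−1 = 13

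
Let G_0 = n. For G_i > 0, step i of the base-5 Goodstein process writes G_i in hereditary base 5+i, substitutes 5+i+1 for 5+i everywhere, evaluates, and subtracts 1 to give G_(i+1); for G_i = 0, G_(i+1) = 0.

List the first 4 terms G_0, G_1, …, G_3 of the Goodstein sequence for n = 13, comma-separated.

13, 14, 15, 16

base 5: 13 = 2·5 + 3; at 6: 2·6 + 3 = 15; next = 14
base 6: 14 = 2·6 + 2; at 7: 2·7 + 2 = 16; next = 15
base 7: 15 = 2·7 + 1; at 8: 2·8 + 1 = 17; next = 16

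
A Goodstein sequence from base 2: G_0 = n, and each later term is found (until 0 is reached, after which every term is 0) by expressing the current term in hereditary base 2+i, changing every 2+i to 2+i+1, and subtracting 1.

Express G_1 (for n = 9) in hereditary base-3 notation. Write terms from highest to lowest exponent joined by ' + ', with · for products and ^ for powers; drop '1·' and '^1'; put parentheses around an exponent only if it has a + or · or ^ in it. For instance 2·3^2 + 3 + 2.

G_0=9  [base 2] 2^(2 + 1) + 1  →[2↦3]→  3^(3 + 1) + 1 = 82  −1 ⇒ G_1=81
G_1=81  [base 3] 3^(3 + 1)  →[3↦4]→  4^(4 + 1) = 1024  −1 ⇒ G_2=1023

3^(3 + 1)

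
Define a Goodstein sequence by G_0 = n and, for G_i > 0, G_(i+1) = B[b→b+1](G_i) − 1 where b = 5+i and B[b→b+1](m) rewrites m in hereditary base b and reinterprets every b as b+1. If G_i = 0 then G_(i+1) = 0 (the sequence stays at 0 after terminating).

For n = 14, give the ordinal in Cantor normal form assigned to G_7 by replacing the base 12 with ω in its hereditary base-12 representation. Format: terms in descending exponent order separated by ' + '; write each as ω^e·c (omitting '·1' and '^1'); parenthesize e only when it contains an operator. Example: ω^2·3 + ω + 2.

i=0: 14 = 2·5 + 4 (b=5); 5→6: 2·6 + 4 = 16; 16−1 = 15
i=1: 15 = 2·6 + 3 (b=6); 6→7: 2·7 + 3 = 17; 17−1 = 16
i=2: 16 = 2·7 + 2 (b=7); 7→8: 2·8 + 2 = 18; 18−1 = 17
i=3: 17 = 2·8 + 1 (b=8); 8→9: 2·9 + 1 = 19; 19−1 = 18
i=4: 18 = 2·9 (b=9); 9→10: 2·10 = 20; 20−1 = 19
i=5: 19 = 10 + 9 (b=10); 10→11: 11 + 9 = 20; 20−1 = 19
i=6: 19 = 11 + 8 (b=11); 11→12: 12 + 8 = 20; 20−1 = 19
i=7: 19 = 12 + 7 (b=12); 12→13: 13 + 7 = 20; 20−1 = 19

ω + 7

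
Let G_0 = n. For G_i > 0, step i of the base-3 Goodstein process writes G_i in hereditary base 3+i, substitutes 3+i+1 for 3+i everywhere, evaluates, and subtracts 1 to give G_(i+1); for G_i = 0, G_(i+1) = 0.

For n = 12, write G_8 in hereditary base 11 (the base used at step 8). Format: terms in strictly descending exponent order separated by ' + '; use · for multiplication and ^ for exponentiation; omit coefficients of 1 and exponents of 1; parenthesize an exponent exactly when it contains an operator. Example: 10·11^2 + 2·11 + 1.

7·11 + 4

G_0=12  [base 3] 3^2 + 3  →[3↦4]→  4^2 + 4 = 20  −1 ⇒ G_1=19
G_1=19  [base 4] 4^2 + 3  →[4↦5]→  5^2 + 3 = 28  −1 ⇒ G_2=27
G_2=27  [base 5] 5^2 + 2  →[5↦6]→  6^2 + 2 = 38  −1 ⇒ G_3=37
G_3=37  [base 6] 6^2 + 1  →[6↦7]→  7^2 + 1 = 50  −1 ⇒ G_4=49
G_4=49  [base 7] 7^2  →[7↦8]→  8^2 = 64  −1 ⇒ G_5=63
G_5=63  [base 8] 7·8 + 7  →[8↦9]→  7·9 + 7 = 70  −1 ⇒ G_6=69
G_6=69  [base 9] 7·9 + 6  →[9↦10]→  7·10 + 6 = 76  −1 ⇒ G_7=75
G_7=75  [base 10] 7·10 + 5  →[10↦11]→  7·11 + 5 = 82  −1 ⇒ G_8=81
G_8=81  [base 11] 7·11 + 4  →[11↦12]→  7·12 + 4 = 88  −1 ⇒ G_9=87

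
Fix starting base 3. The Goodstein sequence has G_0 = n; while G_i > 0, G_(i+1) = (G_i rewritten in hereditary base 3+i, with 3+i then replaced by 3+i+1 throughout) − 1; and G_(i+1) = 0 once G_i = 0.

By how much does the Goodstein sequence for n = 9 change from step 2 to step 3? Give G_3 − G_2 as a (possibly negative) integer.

G_0 = 9. HB_3(9) = 3^2. Bump = 16. G_1 = 15.
G_1 = 15. HB_4(15) = 3·4 + 3. Bump = 18. G_2 = 17.
G_2 = 17. HB_5(17) = 3·5 + 2. Bump = 20. G_3 = 19.

2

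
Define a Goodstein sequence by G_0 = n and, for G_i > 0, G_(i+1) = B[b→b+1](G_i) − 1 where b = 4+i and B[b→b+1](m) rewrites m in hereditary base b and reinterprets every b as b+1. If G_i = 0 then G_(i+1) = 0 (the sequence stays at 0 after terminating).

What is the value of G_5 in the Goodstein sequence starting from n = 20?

(0) 20|_4 = 4^2 + 4 ↦ 5^2 + 5|_5 = 30 ⇒ 29
(1) 29|_5 = 5^2 + 4 ↦ 6^2 + 4|_6 = 40 ⇒ 39
(2) 39|_6 = 6^2 + 3 ↦ 7^2 + 3|_7 = 52 ⇒ 51
(3) 51|_7 = 7^2 + 2 ↦ 8^2 + 2|_8 = 66 ⇒ 65
(4) 65|_8 = 8^2 + 1 ↦ 9^2 + 1|_9 = 82 ⇒ 81

81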